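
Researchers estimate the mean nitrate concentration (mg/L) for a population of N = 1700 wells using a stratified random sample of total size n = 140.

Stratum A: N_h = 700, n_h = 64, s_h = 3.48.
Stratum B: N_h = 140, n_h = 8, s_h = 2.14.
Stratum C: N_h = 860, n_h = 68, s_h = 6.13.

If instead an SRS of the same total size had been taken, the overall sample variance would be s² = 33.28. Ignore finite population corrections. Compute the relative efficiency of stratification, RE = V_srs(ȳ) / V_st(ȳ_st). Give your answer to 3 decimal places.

V̂(ȳ_st) = Σ W_h² s_h²/n_h, with W_h = N_h/N and N = 1700:
  stratum A: (700/1700)²·3.48²/64 = 0.0320831
  stratum B: (140/1700)²·2.14²/8 = 0.00388236
  stratum C: (860/1700)²·6.13²/68 = 0.14142
V_st = 0.177386
V_srs = s²/n = 33.28/140 = 0.237714
Relative efficiency = V_srs / V_st = 0.237714/0.177386 = 1.3401

RE ≈ 1.340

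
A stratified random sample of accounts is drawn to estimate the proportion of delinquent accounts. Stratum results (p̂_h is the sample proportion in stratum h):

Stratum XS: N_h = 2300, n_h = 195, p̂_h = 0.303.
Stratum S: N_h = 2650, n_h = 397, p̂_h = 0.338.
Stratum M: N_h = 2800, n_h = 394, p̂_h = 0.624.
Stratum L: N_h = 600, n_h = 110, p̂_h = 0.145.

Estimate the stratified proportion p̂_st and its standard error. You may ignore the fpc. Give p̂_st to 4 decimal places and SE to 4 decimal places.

N = 8350; stratum weights W_h = N_h/N.
p̂_st = Σ W_h p̂_h = (2300·0.303 + 2650·0.338 + 2800·0.624 + 600·0.145)/8350 = 0.41040
V̂(p̂_st) = Σ W_h² p̂_h(1−p̂_h)/(n_h−1):
  stratum XS: (2300/8350)²·0.303·0.697/194 = 8.25955e-05
  stratum S: (2650/8350)²·0.338·0.662/396 = 5.69113e-05
  stratum M: (2800/8350)²·0.624·0.376/393 = 6.7131e-05
  stratum L: (600/8350)²·0.145·0.855/109 = 5.87269e-06
V̂(p̂_st) = 0.00021251; SE = √V̂ = 0.0145777

p̂_st ≈ 0.4104, SE ≈ 0.0146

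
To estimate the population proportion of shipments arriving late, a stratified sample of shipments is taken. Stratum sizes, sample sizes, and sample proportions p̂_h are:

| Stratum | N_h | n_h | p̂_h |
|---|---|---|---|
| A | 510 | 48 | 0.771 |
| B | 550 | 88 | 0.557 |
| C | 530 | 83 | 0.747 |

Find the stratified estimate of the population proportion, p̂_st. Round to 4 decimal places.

p̂_st ≈ 0.6890

N = 1590; stratum weights W_h = N_h/N.
p̂_st = Σ W_h p̂_h = (510·0.771 + 550·0.557 + 530·0.747)/1590 = 0.68897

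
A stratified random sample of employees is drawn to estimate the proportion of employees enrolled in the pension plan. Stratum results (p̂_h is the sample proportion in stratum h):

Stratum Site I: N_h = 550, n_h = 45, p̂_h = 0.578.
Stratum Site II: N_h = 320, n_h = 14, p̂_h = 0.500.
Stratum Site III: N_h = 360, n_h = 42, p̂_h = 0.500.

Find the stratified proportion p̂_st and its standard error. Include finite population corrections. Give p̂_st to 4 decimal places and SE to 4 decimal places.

p̂_st ≈ 0.5349, SE ≈ 0.0522

N = 1230; stratum weights W_h = N_h/N.
p̂_st = Σ W_h p̂_h = (550·0.578 + 320·0.500 + 360·0.500)/1230 = 0.53488
V̂(p̂_st) = Σ W_h² (1 − n_h/N_h) p̂_h(1−p̂_h)/(n_h−1):
  stratum Site I: (550/1230)²·(1 − 45/550)·0.578·0.422/44 = 0.00101773
  stratum Site II: (320/1230)²·(1 − 14/320)·0.500·0.500/13 = 0.00124468
  stratum Site III: (360/1230)²·(1 − 42/360)·0.500·0.500/41 = 0.000461398
V̂(p̂_st) = 0.00272381; SE = √V̂ = 0.0521901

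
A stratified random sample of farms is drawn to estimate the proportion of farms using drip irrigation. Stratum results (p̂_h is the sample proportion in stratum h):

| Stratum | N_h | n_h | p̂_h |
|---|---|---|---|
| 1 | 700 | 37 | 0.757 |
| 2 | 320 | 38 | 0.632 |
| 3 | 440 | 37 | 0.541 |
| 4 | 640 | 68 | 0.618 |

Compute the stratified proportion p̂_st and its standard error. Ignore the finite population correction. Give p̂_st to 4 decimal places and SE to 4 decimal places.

p̂_st ≈ 0.6503, SE ≈ 0.0367

N = 2100; stratum weights W_h = N_h/N.
p̂_st = Σ W_h p̂_h = (700·0.757 + 320·0.632 + 440·0.541 + 640·0.618)/2100 = 0.65033
V̂(p̂_st) = Σ W_h² p̂_h(1−p̂_h)/(n_h−1):
  stratum 1: (700/2100)²·0.757·0.243/36 = 0.00056775
  stratum 2: (320/2100)²·0.632·0.368/37 = 0.000145957
  stratum 3: (440/2100)²·0.541·0.459/36 = 0.000302813
  stratum 4: (640/2100)²·0.618·0.382/67 = 0.000327264
V̂(p̂_st) = 0.00134378; SE = √V̂ = 0.0366577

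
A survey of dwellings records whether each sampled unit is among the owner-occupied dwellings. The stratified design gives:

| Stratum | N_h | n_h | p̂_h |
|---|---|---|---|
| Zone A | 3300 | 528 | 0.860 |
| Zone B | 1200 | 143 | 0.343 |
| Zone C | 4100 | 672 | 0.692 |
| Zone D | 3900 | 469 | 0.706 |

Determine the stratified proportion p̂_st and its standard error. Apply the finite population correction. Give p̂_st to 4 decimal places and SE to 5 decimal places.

N = 12500; stratum weights W_h = N_h/N.
p̂_st = Σ W_h p̂_h = (3300·0.860 + 1200·0.343 + 4100·0.692 + 3900·0.706)/12500 = 0.70722
V̂(p̂_st) = Σ W_h² (1 − n_h/N_h) p̂_h(1−p̂_h)/(n_h−1):
  stratum Zone A: (3300/12500)²·(1 − 528/3300)·0.860·0.140/527 = 1.33753e-05
  stratum Zone B: (1200/12500)²·(1 − 143/1200)·0.343·0.657/142 = 1.28827e-05
  stratum Zone C: (4100/12500)²·(1 − 672/4100)·0.692·0.308/671 = 2.85719e-05
  stratum Zone D: (3900/12500)²·(1 − 469/3900)·0.706·0.294/468 = 3.79814e-05
V̂(p̂_st) = 9.28113e-05; SE = √V̂ = 0.00963386

p̂_st ≈ 0.7072, SE ≈ 0.00963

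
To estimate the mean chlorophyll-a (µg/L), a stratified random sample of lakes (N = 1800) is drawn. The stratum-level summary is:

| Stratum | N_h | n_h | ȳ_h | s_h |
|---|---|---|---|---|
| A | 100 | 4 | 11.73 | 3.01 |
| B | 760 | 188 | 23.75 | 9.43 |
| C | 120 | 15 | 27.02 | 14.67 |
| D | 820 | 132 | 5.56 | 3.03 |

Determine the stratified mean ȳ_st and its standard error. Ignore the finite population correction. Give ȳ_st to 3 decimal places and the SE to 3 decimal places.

ȳ_st ≈ 15.014, SE ≈ 0.412

ȳ_st = Σ W_h ȳ_h = (100·11.73 + 760·23.75 + 120·27.02 + 820·5.56)/1800 = 15.01367
V̂(ȳ_st) = Σ W_h² s_h²/n_h, with W_h = N_h/N and N = 1800:
  stratum A: (100/1800)²·3.01²/4 = 0.00699082
  stratum B: (760/1800)²·9.43²/188 = 0.0843233
  stratum C: (120/1800)²·14.67²/15 = 0.0637656
  stratum D: (820/1800)²·3.03²/132 = 0.0144342
V̂(ȳ_st) = 0.169514
SE(ȳ_st) = √0.169514 = 0.411721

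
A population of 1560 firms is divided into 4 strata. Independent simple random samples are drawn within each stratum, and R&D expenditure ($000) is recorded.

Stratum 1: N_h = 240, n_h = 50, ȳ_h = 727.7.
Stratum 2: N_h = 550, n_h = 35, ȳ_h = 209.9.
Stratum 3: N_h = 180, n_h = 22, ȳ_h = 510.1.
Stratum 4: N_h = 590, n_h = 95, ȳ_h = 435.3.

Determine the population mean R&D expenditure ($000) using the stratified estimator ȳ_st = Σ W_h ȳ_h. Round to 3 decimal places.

ȳ_st ≈ 409.447

N = Σ N_h = 1560. Stratum weights W_h = N_h/N.
ȳ_st = (240·727.7 + 550·209.9 + 180·510.1 + 590·435.3) / 1560 = 409.44744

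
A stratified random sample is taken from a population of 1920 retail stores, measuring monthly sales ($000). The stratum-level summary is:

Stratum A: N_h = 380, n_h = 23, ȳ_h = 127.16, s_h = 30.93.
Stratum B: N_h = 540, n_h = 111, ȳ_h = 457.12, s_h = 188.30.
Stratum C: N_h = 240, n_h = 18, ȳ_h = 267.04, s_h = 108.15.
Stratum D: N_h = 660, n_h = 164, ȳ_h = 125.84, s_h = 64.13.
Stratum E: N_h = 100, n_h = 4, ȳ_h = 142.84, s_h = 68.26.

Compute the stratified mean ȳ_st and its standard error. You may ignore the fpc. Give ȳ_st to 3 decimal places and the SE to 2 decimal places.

ȳ_st = Σ W_h ȳ_h = (380·127.16 + 540·457.12 + 240·267.04 + 660·125.84 + 100·142.84)/1920 = 237.80917
V̂(ȳ_st) = Σ W_h² s_h²/n_h, with W_h = N_h/N and N = 1920:
  stratum A: (380/1920)²·30.93²/23 = 1.62928
  stratum B: (540/1920)²·188.30²/111 = 25.2675
  stratum C: (240/1920)²·108.15²/18 = 10.1531
  stratum D: (660/1920)²·64.13²/164 = 2.96322
  stratum E: (100/1920)²·68.26²/4 = 3.15988
V̂(ȳ_st) = 43.1731
SE(ȳ_st) = √43.1731 = 6.57062

ȳ_st ≈ 237.809, SE ≈ 6.57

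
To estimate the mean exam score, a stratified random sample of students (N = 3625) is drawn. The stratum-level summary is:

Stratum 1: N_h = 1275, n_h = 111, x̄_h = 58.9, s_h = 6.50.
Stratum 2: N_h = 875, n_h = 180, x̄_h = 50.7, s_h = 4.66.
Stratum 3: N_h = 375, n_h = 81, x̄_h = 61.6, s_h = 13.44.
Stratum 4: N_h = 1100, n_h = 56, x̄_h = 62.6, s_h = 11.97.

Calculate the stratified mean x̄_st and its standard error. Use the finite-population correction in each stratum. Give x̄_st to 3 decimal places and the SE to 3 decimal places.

x̄_st = Σ W_h x̄_h = (1275·58.9 + 875·50.7 + 375·61.6 + 1100·62.6)/3625 = 58.32276
V̂(x̄_st) = Σ W_h² (1 − n_h/N_h) s_h²/n_h, with W_h = N_h/N and N = 3625:
  stratum 1: (1275/3625)²·(1 − 111/1275)·6.50²/111 = 0.0429884
  stratum 2: (875/3625)²·(1 − 180/875)·4.66²/180 = 0.00558311
  stratum 3: (375/3625)²·(1 − 81/375)·13.44²/81 = 0.0187101
  stratum 4: (1100/3625)²·(1 − 56/1100)·11.97²/56 = 0.223603
V̂(x̄_st) = 0.290884
SE(x̄_st) = √0.290884 = 0.539337

x̄_st ≈ 58.323, SE ≈ 0.539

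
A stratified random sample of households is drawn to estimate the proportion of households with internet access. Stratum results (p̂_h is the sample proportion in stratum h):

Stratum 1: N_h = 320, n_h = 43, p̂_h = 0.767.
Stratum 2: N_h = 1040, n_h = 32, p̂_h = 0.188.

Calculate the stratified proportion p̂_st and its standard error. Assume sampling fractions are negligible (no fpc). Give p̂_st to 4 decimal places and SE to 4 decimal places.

p̂_st ≈ 0.3242, SE ≈ 0.0558

N = 1360; stratum weights W_h = N_h/N.
p̂_st = Σ W_h p̂_h = (320·0.767 + 1040·0.188)/1360 = 0.32424
V̂(p̂_st) = Σ W_h² p̂_h(1−p̂_h)/(n_h−1):
  stratum 1: (320/1360)²·0.767·0.233/42 = 0.000235572
  stratum 2: (1040/1360)²·0.188·0.812/31 = 0.00287966
V̂(p̂_st) = 0.00311523; SE = √V̂ = 0.0558143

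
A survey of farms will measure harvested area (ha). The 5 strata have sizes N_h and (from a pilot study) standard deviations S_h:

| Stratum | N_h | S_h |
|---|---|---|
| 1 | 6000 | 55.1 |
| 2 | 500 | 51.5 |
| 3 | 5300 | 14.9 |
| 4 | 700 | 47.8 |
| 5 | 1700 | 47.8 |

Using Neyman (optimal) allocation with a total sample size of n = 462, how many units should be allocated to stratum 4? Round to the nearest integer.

Neyman allocation: n_h = n · N_h S_h / Σ N_i S_i, with n = 462.
  stratum 1: N_h·S_h = 6000·55.1 = 330600.00
  stratum 2: N_h·S_h = 500·51.5 = 25750.00
  stratum 3: N_h·S_h = 5300·14.9 = 78970.00
  stratum 4: N_h·S_h = 700·47.8 = 33460.00
  stratum 5: N_h·S_h = 1700·47.8 = 81260.00
Σ N_h S_h = 550040.00
n for stratum 4 = 462·33460.00/550040.00 = 28.104 → 28

28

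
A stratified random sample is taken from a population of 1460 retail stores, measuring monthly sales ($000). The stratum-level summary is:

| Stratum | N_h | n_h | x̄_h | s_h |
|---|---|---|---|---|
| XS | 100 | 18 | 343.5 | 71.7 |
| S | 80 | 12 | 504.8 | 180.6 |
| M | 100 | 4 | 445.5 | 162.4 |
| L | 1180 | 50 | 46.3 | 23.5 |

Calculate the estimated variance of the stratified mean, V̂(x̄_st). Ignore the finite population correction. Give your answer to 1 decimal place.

V̂(x̄_st) = Σ W_h² s_h²/n_h, with W_h = N_h/N and N = 1460:
  stratum XS: (100/1460)²·71.7²/18 = 1.33986
  stratum S: (80/1460)²·180.6²/12 = 8.16072
  stratum M: (100/1460)²·162.4²/4 = 30.9319
  stratum L: (1180/1460)²·23.5²/50 = 7.2148
V̂(x̄_st) = 47.6473

V̂(x̄_st) ≈ 47.6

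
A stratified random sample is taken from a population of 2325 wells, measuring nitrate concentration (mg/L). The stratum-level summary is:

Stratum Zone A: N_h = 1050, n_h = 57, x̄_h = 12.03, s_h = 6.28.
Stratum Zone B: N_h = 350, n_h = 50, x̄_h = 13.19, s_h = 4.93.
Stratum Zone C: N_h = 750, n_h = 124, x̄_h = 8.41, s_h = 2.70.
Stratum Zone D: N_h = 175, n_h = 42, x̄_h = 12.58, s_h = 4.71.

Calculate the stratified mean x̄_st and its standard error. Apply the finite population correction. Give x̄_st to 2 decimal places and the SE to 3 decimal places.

x̄_st ≈ 11.08, SE ≈ 0.388

x̄_st = Σ W_h x̄_h = (1050·12.03 + 350·13.19 + 750·8.41 + 175·12.58)/2325 = 11.07828
V̂(x̄_st) = Σ W_h² (1 − n_h/N_h) s_h²/n_h, with W_h = N_h/N and N = 2325:
  stratum Zone A: (1050/2325)²·(1 − 57/1050)·6.28²/57 = 0.133456
  stratum Zone B: (350/2325)²·(1 − 50/350)·4.93²/50 = 0.00944207
  stratum Zone C: (750/2325)²·(1 − 124/750)·2.70²/124 = 0.00510617
  stratum Zone D: (175/2325)²·(1 − 42/175)·4.71²/42 = 0.00227424
V̂(x̄_st) = 0.150278
SE(x̄_st) = √0.150278 = 0.387657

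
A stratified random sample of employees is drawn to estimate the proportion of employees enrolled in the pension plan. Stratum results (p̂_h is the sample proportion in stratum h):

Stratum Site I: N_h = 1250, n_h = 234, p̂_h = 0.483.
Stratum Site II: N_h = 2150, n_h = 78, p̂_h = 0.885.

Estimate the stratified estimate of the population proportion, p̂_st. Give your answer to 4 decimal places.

N = 3400; stratum weights W_h = N_h/N.
p̂_st = Σ W_h p̂_h = (1250·0.483 + 2150·0.885)/3400 = 0.73721

p̂_st ≈ 0.7372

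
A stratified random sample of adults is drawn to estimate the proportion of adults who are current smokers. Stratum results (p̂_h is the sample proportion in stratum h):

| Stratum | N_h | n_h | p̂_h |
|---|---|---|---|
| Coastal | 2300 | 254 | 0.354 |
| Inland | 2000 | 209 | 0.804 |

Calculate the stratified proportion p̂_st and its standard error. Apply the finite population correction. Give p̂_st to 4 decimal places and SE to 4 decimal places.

N = 4300; stratum weights W_h = N_h/N.
p̂_st = Σ W_h p̂_h = (2300·0.354 + 2000·0.804)/4300 = 0.56330
V̂(p̂_st) = Σ W_h² (1 − n_h/N_h) p̂_h(1−p̂_h)/(n_h−1):
  stratum Coastal: (2300/4300)²·(1 − 254/2300)·0.354·0.646/253 = 0.000230044
  stratum Inland: (2000/4300)²·(1 − 209/2000)·0.804·0.196/208 = 0.00014677
V̂(p̂_st) = 0.000376815; SE = √V̂ = 0.0194117

p̂_st ≈ 0.5633, SE ≈ 0.0194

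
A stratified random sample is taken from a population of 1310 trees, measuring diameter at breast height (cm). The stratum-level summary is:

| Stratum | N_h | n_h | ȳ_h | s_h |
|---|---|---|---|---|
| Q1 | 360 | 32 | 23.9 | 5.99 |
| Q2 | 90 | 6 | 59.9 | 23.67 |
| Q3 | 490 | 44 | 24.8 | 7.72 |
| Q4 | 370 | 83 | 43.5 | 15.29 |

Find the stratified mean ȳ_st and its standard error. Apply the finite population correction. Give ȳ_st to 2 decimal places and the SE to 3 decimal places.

ȳ_st ≈ 32.25, SE ≈ 0.914

ȳ_st = Σ W_h ȳ_h = (360·23.9 + 90·59.9 + 490·24.8 + 370·43.5)/1310 = 32.24580
V̂(ȳ_st) = Σ W_h² (1 − n_h/N_h) s_h²/n_h, with W_h = N_h/N and N = 1310:
  stratum Q1: (360/1310)²·(1 − 32/360)·5.99²/32 = 0.0771503
  stratum Q2: (90/1310)²·(1 − 6/90)·23.67²/6 = 0.411362
  stratum Q3: (490/1310)²·(1 − 44/490)·7.72²/44 = 0.172493
  stratum Q4: (370/1310)²·(1 − 83/370)·15.29²/83 = 0.174292
V̂(ȳ_st) = 0.835297
SE(ȳ_st) = √0.835297 = 0.913946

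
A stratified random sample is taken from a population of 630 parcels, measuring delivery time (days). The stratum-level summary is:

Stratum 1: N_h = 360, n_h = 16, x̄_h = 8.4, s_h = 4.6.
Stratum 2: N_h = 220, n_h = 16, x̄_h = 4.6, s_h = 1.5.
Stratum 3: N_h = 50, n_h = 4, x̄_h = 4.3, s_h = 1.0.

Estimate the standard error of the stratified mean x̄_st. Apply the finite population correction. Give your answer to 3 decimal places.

V̂(x̄_st) = Σ W_h² (1 − n_h/N_h) s_h²/n_h, with W_h = N_h/N and N = 630:
  stratum 1: (360/630)²·(1 − 16/360)·4.6²/16 = 0.412644
  stratum 2: (220/630)²·(1 − 16/220)·1.5²/16 = 0.0159014
  stratum 3: (50/630)²·(1 − 4/50)·1.0²/4 = 0.00144873
V̂(x̄_st) = 0.429994
SE(x̄_st) = √0.429994 = 0.655739

SE(x̄_st) ≈ 0.656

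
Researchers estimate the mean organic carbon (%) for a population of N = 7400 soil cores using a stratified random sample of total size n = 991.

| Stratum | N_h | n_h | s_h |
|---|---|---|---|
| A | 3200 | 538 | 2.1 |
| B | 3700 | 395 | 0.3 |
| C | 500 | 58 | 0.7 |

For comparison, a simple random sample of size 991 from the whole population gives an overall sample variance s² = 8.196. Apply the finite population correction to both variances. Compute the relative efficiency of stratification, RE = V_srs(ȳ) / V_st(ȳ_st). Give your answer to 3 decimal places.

RE ≈ 5.266

V̂(ȳ_st) = Σ W_h² (1 − n_h/N_h) s_h²/n_h, with W_h = N_h/N and N = 7400:
  stratum A: (3200/7400)²·(1 − 538/3200)·2.1²/538 = 0.00127512
  stratum B: (3700/7400)²·(1 − 395/3700)·0.3²/395 = 5.08809e-05
  stratum C: (500/7400)²·(1 − 58/500)·0.7²/58 = 3.40955e-05
V_st = 0.0013601
V_srs = (1 − 991/7400)·8.196/991 = 0.00716287
Relative efficiency = V_srs / V_st = 0.00716287/0.0013601 = 5.2664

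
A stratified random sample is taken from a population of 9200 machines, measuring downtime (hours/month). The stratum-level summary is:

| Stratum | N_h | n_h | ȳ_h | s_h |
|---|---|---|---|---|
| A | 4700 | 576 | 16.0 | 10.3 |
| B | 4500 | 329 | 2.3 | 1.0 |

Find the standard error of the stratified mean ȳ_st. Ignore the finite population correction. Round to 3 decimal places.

SE(ȳ_st) ≈ 0.221

V̂(ȳ_st) = Σ W_h² s_h²/n_h, with W_h = N_h/N and N = 9200:
  stratum A: (4700/9200)²·10.3²/576 = 0.0480698
  stratum B: (4500/9200)²·1.0²/329 = 0.000727199
V̂(ȳ_st) = 0.048797
SE(ȳ_st) = √0.048797 = 0.2209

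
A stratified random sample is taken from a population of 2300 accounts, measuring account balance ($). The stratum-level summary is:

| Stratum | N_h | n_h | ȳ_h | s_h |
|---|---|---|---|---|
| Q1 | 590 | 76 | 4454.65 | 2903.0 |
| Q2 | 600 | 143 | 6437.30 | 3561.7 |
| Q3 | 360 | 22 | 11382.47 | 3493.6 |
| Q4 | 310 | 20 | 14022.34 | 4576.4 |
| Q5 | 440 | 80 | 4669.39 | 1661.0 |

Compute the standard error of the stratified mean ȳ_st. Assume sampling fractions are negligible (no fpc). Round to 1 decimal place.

SE(ȳ_st) ≈ 217.3

V̂(ȳ_st) = Σ W_h² s_h²/n_h, with W_h = N_h/N and N = 2300:
  stratum Q1: (590/2300)²·2903.0²/76 = 7296.74
  stratum Q2: (600/2300)²·3561.7²/143 = 6037.06
  stratum Q3: (360/2300)²·3493.6²/22 = 13591.7
  stratum Q4: (310/2300)²·4576.4²/20 = 19023.3
  stratum Q5: (440/2300)²·1661.0²/80 = 1262.12
V̂(ȳ_st) = 47210.9
SE(ȳ_st) = √47210.9 = 217.281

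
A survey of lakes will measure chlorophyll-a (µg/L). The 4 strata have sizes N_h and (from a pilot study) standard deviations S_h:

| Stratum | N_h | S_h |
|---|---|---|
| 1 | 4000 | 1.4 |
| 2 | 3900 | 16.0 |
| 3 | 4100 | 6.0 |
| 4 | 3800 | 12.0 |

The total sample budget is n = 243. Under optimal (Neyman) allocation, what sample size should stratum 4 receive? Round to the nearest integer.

Neyman allocation: n_h = n · N_h S_h / Σ N_i S_i, with n = 243.
  stratum 1: N_h·S_h = 4000·1.4 = 5600.00
  stratum 2: N_h·S_h = 3900·16.0 = 62400.00
  stratum 3: N_h·S_h = 4100·6.0 = 24600.00
  stratum 4: N_h·S_h = 3800·12.0 = 45600.00
Σ N_h S_h = 138200.00
n for stratum 4 = 243·45600.00/138200.00 = 80.179 → 80

80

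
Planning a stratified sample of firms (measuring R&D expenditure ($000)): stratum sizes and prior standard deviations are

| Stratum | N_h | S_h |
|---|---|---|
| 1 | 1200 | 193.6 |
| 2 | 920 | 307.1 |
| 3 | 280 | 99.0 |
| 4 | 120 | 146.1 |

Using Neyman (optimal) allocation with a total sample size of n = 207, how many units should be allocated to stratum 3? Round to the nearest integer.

10

Neyman allocation: n_h = n · N_h S_h / Σ N_i S_i, with n = 207.
  stratum 1: N_h·S_h = 1200·193.6 = 232320.00
  stratum 2: N_h·S_h = 920·307.1 = 282532.00
  stratum 3: N_h·S_h = 280·99.0 = 27720.00
  stratum 4: N_h·S_h = 120·146.1 = 17532.00
Σ N_h S_h = 560104.00
n for stratum 3 = 207·27720.00/560104.00 = 10.245 → 10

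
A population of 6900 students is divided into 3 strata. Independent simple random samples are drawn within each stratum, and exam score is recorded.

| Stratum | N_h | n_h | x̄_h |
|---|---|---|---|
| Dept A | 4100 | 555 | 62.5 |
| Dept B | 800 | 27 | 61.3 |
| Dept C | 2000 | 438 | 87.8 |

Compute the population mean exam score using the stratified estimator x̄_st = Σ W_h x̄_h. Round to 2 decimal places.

N = Σ N_h = 6900. Stratum weights W_h = N_h/N.
x̄_st = (4100·62.5 + 800·61.3 + 2000·87.8) / 6900 = 69.6942

x̄_st ≈ 69.69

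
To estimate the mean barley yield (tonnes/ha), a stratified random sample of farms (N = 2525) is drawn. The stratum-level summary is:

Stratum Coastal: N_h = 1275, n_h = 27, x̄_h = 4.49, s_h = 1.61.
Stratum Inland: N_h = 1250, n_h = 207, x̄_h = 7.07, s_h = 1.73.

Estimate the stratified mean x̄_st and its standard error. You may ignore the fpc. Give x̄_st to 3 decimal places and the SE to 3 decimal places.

x̄_st ≈ 5.767, SE ≈ 0.167

x̄_st = Σ W_h x̄_h = (1275·4.49 + 1250·7.07)/2525 = 5.76723
V̂(x̄_st) = Σ W_h² s_h²/n_h, with W_h = N_h/N and N = 2525:
  stratum Coastal: (1275/2525)²·1.61²/27 = 0.0244785
  stratum Inland: (1250/2525)²·1.73²/207 = 0.00354339
V̂(x̄_st) = 0.0280219
SE(x̄_st) = √0.0280219 = 0.167398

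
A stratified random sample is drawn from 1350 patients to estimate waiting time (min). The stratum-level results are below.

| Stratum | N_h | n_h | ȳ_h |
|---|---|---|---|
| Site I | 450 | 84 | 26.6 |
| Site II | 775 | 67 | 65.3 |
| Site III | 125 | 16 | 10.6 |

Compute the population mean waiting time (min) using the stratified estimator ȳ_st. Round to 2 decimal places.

ȳ_st ≈ 47.34

N = Σ N_h = 1350. Stratum weights W_h = N_h/N.
ȳ_st = (450·26.6 + 775·65.3 + 125·10.6) / 1350 = 47.3352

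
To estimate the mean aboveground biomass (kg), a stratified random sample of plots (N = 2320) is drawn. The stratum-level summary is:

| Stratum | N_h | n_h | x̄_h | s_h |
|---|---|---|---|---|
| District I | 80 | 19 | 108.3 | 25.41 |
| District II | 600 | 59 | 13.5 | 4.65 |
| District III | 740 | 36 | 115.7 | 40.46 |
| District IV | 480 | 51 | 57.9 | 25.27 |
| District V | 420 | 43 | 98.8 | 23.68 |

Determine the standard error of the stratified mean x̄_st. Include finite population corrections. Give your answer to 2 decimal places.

V̂(x̄_st) = Σ W_h² (1 − n_h/N_h) s_h²/n_h, with W_h = N_h/N and N = 2320:
  stratum District I: (80/2320)²·(1 − 19/80)·25.41²/19 = 0.0308106
  stratum District II: (600/2320)²·(1 − 59/600)·4.65²/59 = 0.0221017
  stratum District III: (740/2320)²·(1 − 36/740)·40.46²/36 = 4.40127
  stratum District IV: (480/2320)²·(1 − 51/480)·25.27²/51 = 0.47903
  stratum District V: (420/2320)²·(1 − 43/420)·23.68²/43 = 0.383627
V̂(x̄_st) = 5.31684
SE(x̄_st) = √5.31684 = 2.30583

SE(x̄_st) ≈ 2.31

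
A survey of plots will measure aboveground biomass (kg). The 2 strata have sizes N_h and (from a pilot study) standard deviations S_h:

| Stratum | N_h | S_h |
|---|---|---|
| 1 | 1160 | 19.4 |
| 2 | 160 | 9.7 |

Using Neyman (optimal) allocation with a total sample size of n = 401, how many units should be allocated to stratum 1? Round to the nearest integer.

375

Neyman allocation: n_h = n · N_h S_h / Σ N_i S_i, with n = 401.
  stratum 1: N_h·S_h = 1160·19.4 = 22504.00
  stratum 2: N_h·S_h = 160·9.7 = 1552.00
Σ N_h S_h = 24056.00
n for stratum 1 = 401·22504.00/24056.00 = 375.129 → 375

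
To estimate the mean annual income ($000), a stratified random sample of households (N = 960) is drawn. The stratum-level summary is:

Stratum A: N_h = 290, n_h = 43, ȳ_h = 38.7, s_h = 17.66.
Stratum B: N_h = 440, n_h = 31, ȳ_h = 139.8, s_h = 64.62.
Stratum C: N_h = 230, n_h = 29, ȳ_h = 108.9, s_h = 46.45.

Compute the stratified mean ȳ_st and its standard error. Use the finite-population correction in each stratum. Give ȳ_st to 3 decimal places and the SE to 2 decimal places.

ȳ_st = Σ W_h ȳ_h = (290·38.7 + 440·139.8 + 230·108.9)/960 = 101.85625
V̂(ȳ_st) = Σ W_h² (1 − n_h/N_h) s_h²/n_h, with W_h = N_h/N and N = 960:
  stratum A: (290/960)²·(1 − 43/290)·17.66²/43 = 0.563723
  stratum B: (440/960)²·(1 − 31/440)·64.62²/31 = 26.303
  stratum C: (230/960)²·(1 − 29/230)·46.45²/29 = 3.73211
V̂(ȳ_st) = 30.5989
SE(ȳ_st) = √30.5989 = 5.53162

ȳ_st ≈ 101.856, SE ≈ 5.53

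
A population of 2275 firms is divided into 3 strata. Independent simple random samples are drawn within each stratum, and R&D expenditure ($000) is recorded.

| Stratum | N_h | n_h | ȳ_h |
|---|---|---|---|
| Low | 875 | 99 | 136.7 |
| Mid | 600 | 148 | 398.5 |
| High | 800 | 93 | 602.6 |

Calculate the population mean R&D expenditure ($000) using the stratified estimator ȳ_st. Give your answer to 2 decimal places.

N = Σ N_h = 2275. Stratum weights W_h = N_h/N.
ȳ_st = (875·136.7 + 600·398.5 + 800·602.6) / 2275 = 369.5791

ȳ_st ≈ 369.58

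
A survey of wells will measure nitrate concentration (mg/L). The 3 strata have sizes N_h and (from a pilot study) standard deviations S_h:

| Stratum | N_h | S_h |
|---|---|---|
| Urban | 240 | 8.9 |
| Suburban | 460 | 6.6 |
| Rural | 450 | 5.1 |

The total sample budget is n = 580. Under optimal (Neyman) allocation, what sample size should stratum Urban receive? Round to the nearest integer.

Neyman allocation: n_h = n · N_h S_h / Σ N_i S_i, with n = 580.
  stratum Urban: N_h·S_h = 240·8.9 = 2136.00
  stratum Suburban: N_h·S_h = 460·6.6 = 3036.00
  stratum Rural: N_h·S_h = 450·5.1 = 2295.00
Σ N_h S_h = 7467.00
n for stratum Urban = 580·2136.00/7467.00 = 165.914 → 166

166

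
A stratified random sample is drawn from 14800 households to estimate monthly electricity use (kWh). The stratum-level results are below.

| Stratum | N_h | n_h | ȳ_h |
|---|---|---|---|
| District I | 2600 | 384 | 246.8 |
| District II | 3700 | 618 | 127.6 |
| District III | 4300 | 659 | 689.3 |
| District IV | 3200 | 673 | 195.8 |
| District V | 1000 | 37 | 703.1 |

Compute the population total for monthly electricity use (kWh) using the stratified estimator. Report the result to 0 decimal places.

τ̂_st ≈ 5407450

τ̂_st = Σ N_h ȳ_h = 2600·246.8 + 3700·127.6 + 4300·689.3 + 3200·195.8 + 1000·703.1 = 5407450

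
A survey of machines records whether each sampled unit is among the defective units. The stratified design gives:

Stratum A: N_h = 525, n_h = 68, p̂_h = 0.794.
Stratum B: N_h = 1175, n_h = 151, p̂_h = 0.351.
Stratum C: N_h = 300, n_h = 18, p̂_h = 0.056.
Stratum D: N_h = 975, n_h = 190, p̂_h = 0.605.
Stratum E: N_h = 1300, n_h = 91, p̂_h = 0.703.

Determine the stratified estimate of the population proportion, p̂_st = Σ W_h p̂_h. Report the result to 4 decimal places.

p̂_st ≈ 0.5497

N = 4275; stratum weights W_h = N_h/N.
p̂_st = Σ W_h p̂_h = (525·0.794 + 1175·0.351 + 300·0.056 + 975·0.605 + 1300·0.703)/4275 = 0.54967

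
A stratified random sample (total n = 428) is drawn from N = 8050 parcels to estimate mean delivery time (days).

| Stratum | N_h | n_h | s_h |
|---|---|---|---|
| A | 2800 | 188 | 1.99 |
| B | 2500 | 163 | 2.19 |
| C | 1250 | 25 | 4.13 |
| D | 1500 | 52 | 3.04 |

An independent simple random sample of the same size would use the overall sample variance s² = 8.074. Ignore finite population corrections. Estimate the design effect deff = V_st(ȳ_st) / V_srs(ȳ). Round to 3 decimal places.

V̂(ȳ_st) = Σ W_h² s_h²/n_h, with W_h = N_h/N and N = 8050:
  stratum A: (2800/8050)²·1.99²/188 = 0.00254843
  stratum B: (2500/8050)²·2.19²/163 = 0.00283785
  stratum C: (1250/8050)²·4.13²/25 = 0.0164509
  stratum D: (1500/8050)²·3.04²/52 = 0.0061707
V_st = 0.0280078
V_srs = s²/n = 8.074/428 = 0.0188645
deff = V_st / V_srs = 0.0280078/0.0188645 = 1.4847

deff ≈ 1.485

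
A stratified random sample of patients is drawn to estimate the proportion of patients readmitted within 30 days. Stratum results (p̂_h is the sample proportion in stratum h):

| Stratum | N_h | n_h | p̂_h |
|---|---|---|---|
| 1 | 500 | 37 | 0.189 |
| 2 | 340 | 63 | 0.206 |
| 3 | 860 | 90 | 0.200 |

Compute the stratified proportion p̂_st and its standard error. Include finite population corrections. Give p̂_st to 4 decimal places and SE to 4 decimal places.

p̂_st ≈ 0.1980, SE ≈ 0.0290

N = 1700; stratum weights W_h = N_h/N.
p̂_st = Σ W_h p̂_h = (500·0.189 + 340·0.206 + 860·0.200)/1700 = 0.19796
V̂(p̂_st) = Σ W_h² (1 − n_h/N_h) p̂_h(1−p̂_h)/(n_h−1):
  stratum 1: (500/1700)²·(1 − 37/500)·0.189·0.811/36 = 0.000341062
  stratum 2: (340/1700)²·(1 − 63/340)·0.206·0.794/62 = 8.5972e-05
  stratum 3: (860/1700)²·(1 − 90/860)·0.200·0.800/89 = 0.000411928
V̂(p̂_st) = 0.000838962; SE = √V̂ = 0.0289648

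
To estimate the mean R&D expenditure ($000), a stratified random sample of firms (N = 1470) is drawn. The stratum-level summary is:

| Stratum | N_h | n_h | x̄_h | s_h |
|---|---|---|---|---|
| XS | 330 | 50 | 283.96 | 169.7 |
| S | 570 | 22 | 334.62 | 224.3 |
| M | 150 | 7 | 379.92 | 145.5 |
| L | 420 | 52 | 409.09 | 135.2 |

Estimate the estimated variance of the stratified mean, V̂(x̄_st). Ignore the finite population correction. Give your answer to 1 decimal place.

V̂(x̄_st) = Σ W_h² s_h²/n_h, with W_h = N_h/N and N = 1470:
  stratum XS: (330/1470)²·169.7²/50 = 29.026
  stratum S: (570/1470)²·224.3²/22 = 343.836
  stratum M: (150/1470)²·145.5²/7 = 31.4902
  stratum L: (420/1470)²·135.2²/52 = 28.6955
V̂(x̄_st) = 433.047

V̂(x̄_st) ≈ 433.0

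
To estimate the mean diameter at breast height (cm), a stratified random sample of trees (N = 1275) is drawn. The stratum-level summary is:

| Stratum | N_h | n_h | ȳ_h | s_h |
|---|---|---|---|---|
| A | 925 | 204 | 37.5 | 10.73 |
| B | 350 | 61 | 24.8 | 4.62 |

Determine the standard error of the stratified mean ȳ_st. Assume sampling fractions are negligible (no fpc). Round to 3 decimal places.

SE(ȳ_st) ≈ 0.569

V̂(ȳ_st) = Σ W_h² s_h²/n_h, with W_h = N_h/N and N = 1275:
  stratum A: (925/1275)²·10.73²/204 = 0.297052
  stratum B: (350/1275)²·4.62²/61 = 0.0263676
V̂(ȳ_st) = 0.323419
SE(ȳ_st) = √0.323419 = 0.5687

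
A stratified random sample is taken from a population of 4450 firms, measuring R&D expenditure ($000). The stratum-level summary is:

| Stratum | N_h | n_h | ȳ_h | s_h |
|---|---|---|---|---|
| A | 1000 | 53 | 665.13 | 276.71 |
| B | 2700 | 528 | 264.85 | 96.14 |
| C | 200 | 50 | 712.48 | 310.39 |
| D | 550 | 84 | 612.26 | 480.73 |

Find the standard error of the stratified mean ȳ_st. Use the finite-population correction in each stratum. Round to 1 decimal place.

SE(ȳ_st) ≈ 10.6

V̂(ȳ_st) = Σ W_h² (1 − n_h/N_h) s_h²/n_h, with W_h = N_h/N and N = 4450:
  stratum A: (1000/4450)²·(1 − 53/1000)·276.71²/53 = 69.0882
  stratum B: (2700/4450)²·(1 − 528/2700)·96.14²/528 = 5.18415
  stratum C: (200/4450)²·(1 − 50/200)·310.39²/50 = 2.91908
  stratum D: (550/4450)²·(1 − 84/550)·480.73²/84 = 35.6083
V̂(ȳ_st) = 112.8
SE(ȳ_st) = √112.8 = 10.6207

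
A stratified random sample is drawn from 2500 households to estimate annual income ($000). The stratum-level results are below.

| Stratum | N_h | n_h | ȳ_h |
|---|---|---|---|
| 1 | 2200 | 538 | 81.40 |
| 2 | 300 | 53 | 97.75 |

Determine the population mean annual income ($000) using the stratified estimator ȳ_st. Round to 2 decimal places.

N = Σ N_h = 2500. Stratum weights W_h = N_h/N.
ȳ_st = (2200·81.40 + 300·97.75) / 2500 = 83.3620

ȳ_st ≈ 83.36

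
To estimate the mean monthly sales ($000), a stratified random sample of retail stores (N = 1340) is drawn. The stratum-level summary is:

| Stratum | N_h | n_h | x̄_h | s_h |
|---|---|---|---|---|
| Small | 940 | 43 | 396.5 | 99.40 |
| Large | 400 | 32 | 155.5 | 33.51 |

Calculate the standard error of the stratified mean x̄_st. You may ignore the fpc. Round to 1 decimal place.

SE(x̄_st) ≈ 10.8

V̂(x̄_st) = Σ W_h² s_h²/n_h, with W_h = N_h/N and N = 1340:
  stratum Small: (940/1340)²·99.40²/43 = 113.071
  stratum Large: (400/1340)²·33.51²/32 = 3.12687
V̂(x̄_st) = 116.198
SE(x̄_st) = √116.198 = 10.7795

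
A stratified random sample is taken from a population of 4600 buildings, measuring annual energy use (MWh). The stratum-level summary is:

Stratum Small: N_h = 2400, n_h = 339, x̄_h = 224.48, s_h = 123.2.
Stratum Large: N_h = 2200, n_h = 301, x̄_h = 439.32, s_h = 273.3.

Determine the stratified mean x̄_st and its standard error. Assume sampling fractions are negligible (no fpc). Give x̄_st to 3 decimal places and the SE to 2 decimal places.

x̄_st = Σ W_h x̄_h = (2400·224.48 + 2200·439.32)/4600 = 327.22957
V̂(x̄_st) = Σ W_h² s_h²/n_h, with W_h = N_h/N and N = 4600:
  stratum Small: (2400/4600)²·123.2²/339 = 12.1879
  stratum Large: (2200/4600)²·273.3²/301 = 56.76
V̂(x̄_st) = 68.9479
SE(x̄_st) = √68.9479 = 8.30349

x̄_st ≈ 327.230, SE ≈ 8.30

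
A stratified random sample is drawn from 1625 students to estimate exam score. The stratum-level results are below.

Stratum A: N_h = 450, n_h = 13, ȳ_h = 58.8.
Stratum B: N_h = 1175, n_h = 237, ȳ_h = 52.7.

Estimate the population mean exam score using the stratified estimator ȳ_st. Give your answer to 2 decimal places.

N = Σ N_h = 1625. Stratum weights W_h = N_h/N.
ȳ_st = (450·58.8 + 1175·52.7) / 1625 = 54.3892

ȳ_st ≈ 54.39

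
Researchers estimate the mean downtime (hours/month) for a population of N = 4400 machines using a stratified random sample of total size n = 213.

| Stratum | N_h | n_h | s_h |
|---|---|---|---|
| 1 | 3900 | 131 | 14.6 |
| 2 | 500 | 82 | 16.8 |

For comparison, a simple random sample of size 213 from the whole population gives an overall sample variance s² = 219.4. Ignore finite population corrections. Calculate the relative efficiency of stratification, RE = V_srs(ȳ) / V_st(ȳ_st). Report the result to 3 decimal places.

RE ≈ 0.779

V̂(ȳ_st) = Σ W_h² s_h²/n_h, with W_h = N_h/N and N = 4400:
  stratum 1: (3900/4400)²·14.6²/131 = 1.27838
  stratum 2: (500/4400)²·16.8²/82 = 0.0444467
V_st = 1.32282
V_srs = s²/n = 219.4/213 = 1.03005
Relative efficiency = V_srs / V_st = 1.03005/1.32282 = 0.7787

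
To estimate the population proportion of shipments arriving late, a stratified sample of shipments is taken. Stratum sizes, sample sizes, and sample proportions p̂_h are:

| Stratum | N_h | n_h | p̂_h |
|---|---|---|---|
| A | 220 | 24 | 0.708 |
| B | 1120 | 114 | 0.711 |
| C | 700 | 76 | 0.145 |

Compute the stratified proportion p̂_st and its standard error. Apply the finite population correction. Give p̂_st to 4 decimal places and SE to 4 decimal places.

p̂_st ≈ 0.5165, SE ≈ 0.0275

N = 2040; stratum weights W_h = N_h/N.
p̂_st = Σ W_h p̂_h = (220·0.708 + 1120·0.711 + 700·0.145)/2040 = 0.51646
V̂(p̂_st) = Σ W_h² (1 − n_h/N_h) p̂_h(1−p̂_h)/(n_h−1):
  stratum A: (220/2040)²·(1 − 24/220)·0.708·0.292/23 = 9.31337e-05
  stratum B: (1120/2040)²·(1 − 114/1120)·0.711·0.289/113 = 0.000492317
  stratum C: (700/2040)²·(1 − 76/700)·0.145·0.855/75 = 0.000173498
V̂(p̂_st) = 0.000758949; SE = √V̂ = 0.027549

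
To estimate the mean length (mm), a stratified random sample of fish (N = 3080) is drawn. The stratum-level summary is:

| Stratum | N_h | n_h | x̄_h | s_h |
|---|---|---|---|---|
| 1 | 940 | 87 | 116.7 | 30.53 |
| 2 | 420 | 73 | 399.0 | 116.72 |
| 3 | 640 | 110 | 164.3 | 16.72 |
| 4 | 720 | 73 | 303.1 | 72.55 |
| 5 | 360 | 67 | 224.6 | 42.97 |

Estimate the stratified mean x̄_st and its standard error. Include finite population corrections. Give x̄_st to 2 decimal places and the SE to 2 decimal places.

x̄_st ≈ 221.27, SE ≈ 2.78

x̄_st = Σ W_h x̄_h = (940·116.7 + 420·399.0 + 640·164.3 + 720·303.1 + 360·224.6)/3080 = 221.27208
V̂(x̄_st) = Σ W_h² (1 − n_h/N_h) s_h²/n_h, with W_h = N_h/N and N = 3080:
  stratum 1: (940/3080)²·(1 − 87/940)·30.53²/87 = 0.905545
  stratum 2: (420/3080)²·(1 − 73/420)·116.72²/73 = 2.86711
  stratum 3: (640/3080)²·(1 − 110/640)·16.72²/110 = 0.0908729
  stratum 4: (720/3080)²·(1 − 73/720)·72.55²/73 = 3.54069
  stratum 5: (360/3080)²·(1 − 67/360)·42.97²/67 = 0.306425
V̂(x̄_st) = 7.71064
SE(x̄_st) = √7.71064 = 2.7768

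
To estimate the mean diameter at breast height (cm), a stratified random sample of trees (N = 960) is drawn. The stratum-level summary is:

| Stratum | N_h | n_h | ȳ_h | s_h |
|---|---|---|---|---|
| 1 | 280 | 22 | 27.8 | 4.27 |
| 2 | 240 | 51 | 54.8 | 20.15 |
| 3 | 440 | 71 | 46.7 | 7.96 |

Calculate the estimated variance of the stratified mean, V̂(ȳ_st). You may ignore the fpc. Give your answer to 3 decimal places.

V̂(ȳ_st) = Σ W_h² s_h²/n_h, with W_h = N_h/N and N = 960:
  stratum 1: (280/960)²·4.27²/22 = 0.0705028
  stratum 2: (240/960)²·20.15²/51 = 0.497577
  stratum 3: (440/960)²·7.96²/71 = 0.18747
V̂(ȳ_st) = 0.755549

V̂(ȳ_st) ≈ 0.756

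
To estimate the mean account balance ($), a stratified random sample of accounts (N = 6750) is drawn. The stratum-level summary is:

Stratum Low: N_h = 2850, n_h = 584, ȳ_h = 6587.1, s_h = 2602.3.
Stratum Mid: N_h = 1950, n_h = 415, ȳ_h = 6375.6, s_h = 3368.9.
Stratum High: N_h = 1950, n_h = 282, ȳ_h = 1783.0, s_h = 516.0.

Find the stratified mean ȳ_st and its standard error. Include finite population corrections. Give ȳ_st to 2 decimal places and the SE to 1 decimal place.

ȳ_st = Σ W_h ȳ_h = (2850·6587.1 + 1950·6375.6 + 1950·1783.0)/6750 = 5138.14889
V̂(ȳ_st) = Σ W_h² (1 − n_h/N_h) s_h²/n_h, with W_h = N_h/N and N = 6750:
  stratum Low: (2850/6750)²·(1 − 584/2850)·2602.3²/584 = 1643.61
  stratum Mid: (1950/6750)²·(1 − 415/1950)·3368.9²/415 = 1796.65
  stratum High: (1950/6750)²·(1 − 282/1950)·516.0²/282 = 67.4021
V̂(ȳ_st) = 3507.66
SE(ȳ_st) = √3507.66 = 59.2255

ȳ_st ≈ 5138.15, SE ≈ 59.2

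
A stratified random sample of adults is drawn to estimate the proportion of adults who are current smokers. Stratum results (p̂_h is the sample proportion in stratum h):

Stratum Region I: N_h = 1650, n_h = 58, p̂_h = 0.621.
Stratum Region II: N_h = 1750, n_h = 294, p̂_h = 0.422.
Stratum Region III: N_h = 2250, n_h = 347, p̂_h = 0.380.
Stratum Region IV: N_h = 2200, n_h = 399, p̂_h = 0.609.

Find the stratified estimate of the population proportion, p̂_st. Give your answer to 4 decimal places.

N = 7850; stratum weights W_h = N_h/N.
p̂_st = Σ W_h p̂_h = (1650·0.621 + 1750·0.422 + 2250·0.380 + 2200·0.609)/7850 = 0.50420

p̂_st ≈ 0.5042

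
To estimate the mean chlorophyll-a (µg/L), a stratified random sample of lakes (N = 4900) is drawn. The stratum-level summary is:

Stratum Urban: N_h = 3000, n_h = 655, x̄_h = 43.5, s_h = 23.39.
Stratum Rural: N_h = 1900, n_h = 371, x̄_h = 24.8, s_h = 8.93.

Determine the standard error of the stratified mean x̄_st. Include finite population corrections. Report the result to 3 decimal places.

SE(x̄_st) ≈ 0.520

V̂(x̄_st) = Σ W_h² (1 − n_h/N_h) s_h²/n_h, with W_h = N_h/N and N = 4900:
  stratum Urban: (3000/4900)²·(1 − 655/3000)·23.39²/655 = 0.244732
  stratum Rural: (1900/4900)²·(1 − 371/1900)·8.93²/371 = 0.0260075
V̂(x̄_st) = 0.27074
SE(x̄_st) = √0.27074 = 0.520326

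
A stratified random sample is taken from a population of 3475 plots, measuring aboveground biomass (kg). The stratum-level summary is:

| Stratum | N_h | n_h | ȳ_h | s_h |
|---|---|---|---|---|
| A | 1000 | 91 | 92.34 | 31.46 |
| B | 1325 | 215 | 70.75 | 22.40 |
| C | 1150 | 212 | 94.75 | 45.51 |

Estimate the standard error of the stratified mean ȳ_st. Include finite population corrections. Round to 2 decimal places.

SE(ȳ_st) ≈ 1.41

V̂(ȳ_st) = Σ W_h² (1 − n_h/N_h) s_h²/n_h, with W_h = N_h/N and N = 3475:
  stratum A: (1000/3475)²·(1 − 91/1000)·31.46²/91 = 0.81871
  stratum B: (1325/3475)²·(1 − 215/1325)·22.40²/215 = 0.284241
  stratum C: (1150/3475)²·(1 − 212/1150)·45.51²/212 = 0.872708
V̂(ȳ_st) = 1.97566
SE(ȳ_st) = √1.97566 = 1.40558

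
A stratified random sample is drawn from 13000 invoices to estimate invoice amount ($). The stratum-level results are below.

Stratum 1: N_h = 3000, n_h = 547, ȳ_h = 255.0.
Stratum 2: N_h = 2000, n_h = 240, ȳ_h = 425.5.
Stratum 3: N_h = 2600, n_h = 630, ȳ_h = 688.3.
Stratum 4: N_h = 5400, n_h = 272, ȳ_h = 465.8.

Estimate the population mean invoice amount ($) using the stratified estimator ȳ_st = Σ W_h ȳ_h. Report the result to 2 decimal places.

ȳ_st ≈ 455.45

N = Σ N_h = 13000. Stratum weights W_h = N_h/N.
ȳ_st = (3000·255.0 + 2000·425.5 + 2600·688.3 + 5400·465.8) / 13000 = 455.4538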